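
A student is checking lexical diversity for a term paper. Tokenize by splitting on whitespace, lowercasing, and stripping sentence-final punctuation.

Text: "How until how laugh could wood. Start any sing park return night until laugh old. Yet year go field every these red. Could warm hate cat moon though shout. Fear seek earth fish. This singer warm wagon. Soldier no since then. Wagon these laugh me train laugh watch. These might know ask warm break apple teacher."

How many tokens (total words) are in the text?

Tokens: how, until, how, laugh, could, wood, start, any, sing, park, return, night, until, laugh, old, yet, year, go, field, every, these, red, could, warm, hate, cat, moon, though, shout, fear, seek, earth, fish, this, singer, warm, wagon, soldier, no, since, then, wagon, these, laugh, me, train, laugh, watch, these, might, know, ask, warm, break, apple, teacher
N = 56

56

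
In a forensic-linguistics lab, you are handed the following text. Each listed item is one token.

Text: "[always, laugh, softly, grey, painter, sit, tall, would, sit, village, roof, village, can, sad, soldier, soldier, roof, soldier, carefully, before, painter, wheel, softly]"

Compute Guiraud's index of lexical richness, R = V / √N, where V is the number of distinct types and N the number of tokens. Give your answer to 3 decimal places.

N = 23, V = 16.
√N = 4.795832
R = 16 / 4.795832 = 3.336

3.336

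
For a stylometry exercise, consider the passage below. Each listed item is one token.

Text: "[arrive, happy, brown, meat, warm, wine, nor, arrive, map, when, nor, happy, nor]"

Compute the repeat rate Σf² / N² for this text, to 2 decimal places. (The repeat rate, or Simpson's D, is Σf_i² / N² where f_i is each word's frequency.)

Frequencies: nor:3, arrive:2, happy:2, brown:1, meat:1, warm:1, wine:1, map:1, when:1
Σf² = 23; N² = 169
Repeat rate = 23 / 169 = 0.14

0.14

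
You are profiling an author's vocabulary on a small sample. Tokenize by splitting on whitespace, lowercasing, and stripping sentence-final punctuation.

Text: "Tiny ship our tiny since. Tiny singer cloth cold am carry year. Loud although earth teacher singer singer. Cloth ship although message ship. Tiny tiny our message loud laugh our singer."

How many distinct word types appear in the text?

16

Distinct types: {although, am, carry, cloth, cold, earth, laugh, loud, message, our, ship, since, singer, teacher, tiny, year}
V = 16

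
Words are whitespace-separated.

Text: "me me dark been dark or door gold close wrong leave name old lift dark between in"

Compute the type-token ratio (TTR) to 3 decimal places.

N = 17 tokens, V = 14 types.
TTR = V / N = 14 / 17 = 0.824

0.824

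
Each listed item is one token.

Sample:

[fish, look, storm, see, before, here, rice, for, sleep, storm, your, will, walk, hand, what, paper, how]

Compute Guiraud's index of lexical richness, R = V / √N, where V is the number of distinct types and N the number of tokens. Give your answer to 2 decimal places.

3.88

N = 17, V = 16.
√N = 4.123106
R = 16 / 4.123106 = 3.88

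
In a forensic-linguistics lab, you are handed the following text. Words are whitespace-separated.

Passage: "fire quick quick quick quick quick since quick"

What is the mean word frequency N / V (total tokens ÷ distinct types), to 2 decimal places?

2.67

N = 8 tokens, V = 3 types.
Mean frequency = N / V = 8 / 3 = 2.67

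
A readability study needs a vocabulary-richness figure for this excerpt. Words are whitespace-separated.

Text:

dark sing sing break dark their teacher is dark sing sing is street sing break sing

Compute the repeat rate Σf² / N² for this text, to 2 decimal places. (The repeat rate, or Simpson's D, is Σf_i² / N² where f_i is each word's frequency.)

0.22

Frequencies: sing:6, dark:3, break:2, is:2, their:1, teacher:1, street:1
Σf² = 56; N² = 256
Repeat rate = 56 / 256 = 0.22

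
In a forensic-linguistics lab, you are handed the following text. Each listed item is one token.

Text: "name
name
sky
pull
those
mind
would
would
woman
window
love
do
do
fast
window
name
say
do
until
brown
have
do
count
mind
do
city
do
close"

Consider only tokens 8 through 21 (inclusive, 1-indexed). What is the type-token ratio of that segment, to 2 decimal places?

0.79

Segment tokens 8–21: would, woman, window, love, do, do, fast, window, name, say, do, until, brown, have
Segment N = 14, segment V = 11.
TTR = 11 / 14 = 0.79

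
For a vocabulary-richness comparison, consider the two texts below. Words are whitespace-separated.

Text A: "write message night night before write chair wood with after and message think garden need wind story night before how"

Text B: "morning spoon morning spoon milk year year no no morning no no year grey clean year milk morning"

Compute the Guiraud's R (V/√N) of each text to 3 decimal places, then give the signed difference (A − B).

A: V=15, N=20, R=3.354
B: V=7, N=18, R=1.650
Difference = 3.354 − 1.650 = 1.704

1.704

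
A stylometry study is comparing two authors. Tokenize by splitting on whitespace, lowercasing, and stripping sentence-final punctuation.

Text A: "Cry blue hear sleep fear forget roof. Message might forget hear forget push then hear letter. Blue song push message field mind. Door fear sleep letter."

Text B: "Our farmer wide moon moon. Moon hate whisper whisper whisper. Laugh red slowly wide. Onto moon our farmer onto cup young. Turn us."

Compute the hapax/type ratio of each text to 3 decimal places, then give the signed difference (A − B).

-0.071

A: hapax=8, V=16, ratio=0.500
B: hapax=8, V=14, ratio=0.571
Difference = 0.500 − 0.571 = -0.071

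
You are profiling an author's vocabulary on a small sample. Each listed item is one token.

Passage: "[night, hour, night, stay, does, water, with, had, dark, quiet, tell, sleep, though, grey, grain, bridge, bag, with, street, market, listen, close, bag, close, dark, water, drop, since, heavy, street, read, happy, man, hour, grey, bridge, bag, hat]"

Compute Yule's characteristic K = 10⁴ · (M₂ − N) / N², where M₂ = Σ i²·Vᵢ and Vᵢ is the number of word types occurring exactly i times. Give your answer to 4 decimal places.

166.2050

Frequencies: bag:3, night:2, hour:2, water:2, with:2, dark:2, grey:2, bridge:2, street:2, close:2, stay:1, does:1, had:1, quiet:1, tell:1, sleep:1, though:1, grain:1, market:1, listen:1, … (7 more, each freq 1)
N = 38. Frequency spectrum: V_1=17, V_2=9, V_3=1
M₂ = 1²·17 + 2²·9 + 3²·1 = 62
K = 10000 × (62 − 38) / 38² = 166.2050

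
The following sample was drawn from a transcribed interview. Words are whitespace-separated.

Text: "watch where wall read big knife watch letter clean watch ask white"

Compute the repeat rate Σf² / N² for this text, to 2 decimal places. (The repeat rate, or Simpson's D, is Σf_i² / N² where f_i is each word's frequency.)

0.13

Frequencies: watch:3, where:1, wall:1, read:1, big:1, knife:1, letter:1, clean:1, ask:1, white:1
Σf² = 18; N² = 144
Repeat rate = 18 / 144 = 0.13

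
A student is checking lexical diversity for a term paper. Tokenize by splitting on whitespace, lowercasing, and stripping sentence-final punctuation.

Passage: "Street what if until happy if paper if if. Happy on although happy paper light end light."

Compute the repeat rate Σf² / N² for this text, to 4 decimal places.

0.1349

Frequencies: if:4, happy:3, paper:2, light:2, street:1, what:1, until:1, on:1, although:1, end:1
Σf² = 39; N² = 289
Repeat rate = 39 / 289 = 0.1349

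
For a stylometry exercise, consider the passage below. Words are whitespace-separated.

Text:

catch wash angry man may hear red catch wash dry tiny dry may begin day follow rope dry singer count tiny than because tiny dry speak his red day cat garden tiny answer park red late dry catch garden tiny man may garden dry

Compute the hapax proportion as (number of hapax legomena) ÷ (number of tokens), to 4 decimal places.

Frequencies: dry:6, tiny:5, catch:3, may:3, red:3, garden:3, wash:2, man:2, day:2, angry:1, hear:1, begin:1, follow:1, rope:1, singer:1, count:1, than:1, because:1, speak:1, his:1, … (4 more, each freq 1)
Hapax count = 15; token count = 44.
Ratio = 15 / 44 = 0.3409

0.3409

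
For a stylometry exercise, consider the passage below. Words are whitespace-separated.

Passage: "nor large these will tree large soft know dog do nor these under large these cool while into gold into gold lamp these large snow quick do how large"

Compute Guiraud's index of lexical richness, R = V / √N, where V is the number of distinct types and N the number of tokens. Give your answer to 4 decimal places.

3.3425

N = 29, V = 18.
√N = 5.385165
R = 18 / 5.385165 = 3.3425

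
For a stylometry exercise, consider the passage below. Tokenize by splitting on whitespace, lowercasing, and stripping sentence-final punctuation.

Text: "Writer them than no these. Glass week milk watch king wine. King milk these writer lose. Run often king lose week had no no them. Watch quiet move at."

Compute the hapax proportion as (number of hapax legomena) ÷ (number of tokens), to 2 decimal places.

0.31

Frequencies: no:3, king:3, writer:2, them:2, these:2, week:2, milk:2, watch:2, lose:2, than:1, glass:1, wine:1, run:1, often:1, had:1, quiet:1, move:1, at:1
Hapax count = 9; token count = 29.
Ratio = 9 / 29 = 0.31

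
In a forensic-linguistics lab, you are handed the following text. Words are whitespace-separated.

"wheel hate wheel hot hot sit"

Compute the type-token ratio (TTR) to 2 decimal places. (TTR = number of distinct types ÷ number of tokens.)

N = 6 tokens, V = 4 types.
TTR = V / N = 4 / 6 = 0.67

0.67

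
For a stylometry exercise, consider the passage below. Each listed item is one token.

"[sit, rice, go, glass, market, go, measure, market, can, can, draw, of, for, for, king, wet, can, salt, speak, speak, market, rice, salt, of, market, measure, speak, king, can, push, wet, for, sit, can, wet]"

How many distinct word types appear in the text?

15

Distinct types: {can, draw, for, glass, go, king, market, measure, of, push, rice, salt, sit, speak, wet}
V = 15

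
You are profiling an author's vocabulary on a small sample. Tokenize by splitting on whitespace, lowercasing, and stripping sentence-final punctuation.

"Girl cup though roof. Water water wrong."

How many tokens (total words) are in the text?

Tokens: girl, cup, though, roof, water, water, wrong
N = 7

7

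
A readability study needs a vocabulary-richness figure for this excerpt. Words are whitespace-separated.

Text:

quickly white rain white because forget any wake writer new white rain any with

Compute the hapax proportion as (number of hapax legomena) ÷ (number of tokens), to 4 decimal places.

0.5000

Frequencies: white:3, rain:2, any:2, quickly:1, because:1, forget:1, wake:1, writer:1, new:1, with:1
Hapax count = 7; token count = 14.
Ratio = 7 / 14 = 0.5000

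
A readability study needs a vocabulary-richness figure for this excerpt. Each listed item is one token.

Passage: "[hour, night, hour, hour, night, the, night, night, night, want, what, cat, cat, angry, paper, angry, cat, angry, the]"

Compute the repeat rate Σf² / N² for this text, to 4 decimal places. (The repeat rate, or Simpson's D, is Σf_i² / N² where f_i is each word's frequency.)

0.1634

Frequencies: night:5, hour:3, cat:3, angry:3, the:2, want:1, what:1, paper:1
Σf² = 59; N² = 361
Repeat rate = 59 / 361 = 0.1634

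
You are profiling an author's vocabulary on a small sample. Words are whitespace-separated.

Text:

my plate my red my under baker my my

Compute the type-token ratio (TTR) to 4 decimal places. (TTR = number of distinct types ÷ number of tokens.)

N = 9 tokens, V = 5 types.
TTR = V / N = 5 / 9 = 0.5556

0.5556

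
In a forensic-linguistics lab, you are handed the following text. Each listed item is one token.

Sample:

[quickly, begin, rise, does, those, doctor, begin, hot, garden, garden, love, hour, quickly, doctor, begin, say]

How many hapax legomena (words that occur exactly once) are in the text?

Frequencies: begin:3, quickly:2, doctor:2, garden:2, rise:1, does:1, those:1, hot:1, love:1, hour:1, say:1
Hapax (freq=1): does, hot, hour, love, rise, say, those

7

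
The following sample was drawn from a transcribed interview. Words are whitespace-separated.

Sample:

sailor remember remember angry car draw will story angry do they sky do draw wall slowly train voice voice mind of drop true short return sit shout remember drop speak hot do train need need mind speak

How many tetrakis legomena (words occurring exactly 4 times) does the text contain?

0

Frequencies: remember:3, do:3, angry:2, draw:2, train:2, voice:2, mind:2, drop:2, speak:2, need:2, sailor:1, car:1, will:1, story:1, they:1, sky:1, wall:1, slowly:1, of:1, true:1, … (5 more, each freq 1)
Words with frequency 4: (none)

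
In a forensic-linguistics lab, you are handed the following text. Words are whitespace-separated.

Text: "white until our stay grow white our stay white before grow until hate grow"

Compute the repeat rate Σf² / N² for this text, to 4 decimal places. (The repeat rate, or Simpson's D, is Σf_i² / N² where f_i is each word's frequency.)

Frequencies: white:3, grow:3, until:2, our:2, stay:2, before:1, hate:1
Σf² = 32; N² = 196
Repeat rate = 32 / 196 = 0.1633

0.1633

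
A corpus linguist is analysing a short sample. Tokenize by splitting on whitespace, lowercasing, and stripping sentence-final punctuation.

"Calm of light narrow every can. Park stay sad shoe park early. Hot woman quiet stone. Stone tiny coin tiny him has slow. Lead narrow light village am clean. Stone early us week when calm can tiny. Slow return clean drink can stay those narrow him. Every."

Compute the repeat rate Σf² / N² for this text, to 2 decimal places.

Frequencies: narrow:3, can:3, stone:3, tiny:3, calm:2, light:2, every:2, park:2, stay:2, early:2, him:2, slow:2, clean:2, of:1, sad:1, shoe:1, hot:1, woman:1, quiet:1, coin:1, … (10 more, each freq 1)
Σf² = 89; N² = 2209
Repeat rate = 89 / 2209 = 0.04

0.04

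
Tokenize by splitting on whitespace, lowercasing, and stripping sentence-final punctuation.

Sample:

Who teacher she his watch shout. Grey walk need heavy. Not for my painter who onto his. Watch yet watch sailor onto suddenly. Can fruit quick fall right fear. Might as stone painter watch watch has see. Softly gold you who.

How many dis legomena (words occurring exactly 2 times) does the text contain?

Frequencies: watch:5, who:3, his:2, painter:2, onto:2, teacher:1, she:1, shout:1, grey:1, walk:1, need:1, heavy:1, not:1, for:1, my:1, yet:1, sailor:1, suddenly:1, can:1, fruit:1, … (12 more, each freq 1)
Words with frequency 2: his, onto, painter

3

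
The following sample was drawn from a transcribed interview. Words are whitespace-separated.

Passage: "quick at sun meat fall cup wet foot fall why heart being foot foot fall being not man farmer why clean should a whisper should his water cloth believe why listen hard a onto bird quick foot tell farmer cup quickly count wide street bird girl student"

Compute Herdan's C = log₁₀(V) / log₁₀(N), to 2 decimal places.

0.91

N = 47, V = 33.
log₁₀(V) = 1.518514, log₁₀(N) = 1.672098
C = 1.518514 / 1.672098 = 0.91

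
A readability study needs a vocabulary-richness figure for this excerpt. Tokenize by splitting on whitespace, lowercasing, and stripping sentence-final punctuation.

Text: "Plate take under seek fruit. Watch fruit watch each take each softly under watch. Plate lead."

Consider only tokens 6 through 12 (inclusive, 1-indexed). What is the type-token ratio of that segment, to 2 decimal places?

0.71

Segment tokens 6–12: watch, fruit, watch, each, take, each, softly
Segment N = 7, segment V = 5.
TTR = 5 / 7 = 0.71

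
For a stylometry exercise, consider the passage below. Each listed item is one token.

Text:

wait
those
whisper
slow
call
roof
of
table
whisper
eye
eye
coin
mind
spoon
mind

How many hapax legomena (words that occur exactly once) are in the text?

Frequencies: whisper:2, eye:2, mind:2, wait:1, those:1, slow:1, call:1, roof:1, of:1, table:1, coin:1, spoon:1
Hapax (freq=1): call, coin, of, roof, slow, spoon, table, those, wait

9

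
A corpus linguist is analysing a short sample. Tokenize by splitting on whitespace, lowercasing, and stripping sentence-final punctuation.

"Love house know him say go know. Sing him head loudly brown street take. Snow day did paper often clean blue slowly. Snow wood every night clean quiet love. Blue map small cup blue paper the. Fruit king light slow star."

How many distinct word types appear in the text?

33

Distinct types: {blue, brown, clean, cup, day, did, every, fruit, go, head, him, house, king, know, light, loudly, love, map, night, often, paper, quiet, say, sing, slow, slowly, small, snow, star, street, take, the, wood}
V = 33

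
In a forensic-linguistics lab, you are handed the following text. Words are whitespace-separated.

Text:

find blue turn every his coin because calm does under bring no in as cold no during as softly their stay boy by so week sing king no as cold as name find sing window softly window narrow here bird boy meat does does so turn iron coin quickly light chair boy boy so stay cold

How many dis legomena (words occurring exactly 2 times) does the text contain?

Frequencies: as:4, boy:4, does:3, no:3, cold:3, so:3, find:2, turn:2, coin:2, softly:2, stay:2, sing:2, window:2, blue:1, every:1, his:1, because:1, calm:1, under:1, bring:1, … (15 more, each freq 1)
Words with frequency 2: coin, find, sing, softly, stay, turn, window

7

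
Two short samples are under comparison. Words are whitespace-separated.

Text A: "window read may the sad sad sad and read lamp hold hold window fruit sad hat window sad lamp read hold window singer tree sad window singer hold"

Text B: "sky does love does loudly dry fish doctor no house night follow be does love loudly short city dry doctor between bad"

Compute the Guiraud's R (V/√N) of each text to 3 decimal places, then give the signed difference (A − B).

-1.143

A: V=12, N=28, R=2.268
B: V=16, N=22, R=3.411
Difference = 2.268 − 3.411 = -1.143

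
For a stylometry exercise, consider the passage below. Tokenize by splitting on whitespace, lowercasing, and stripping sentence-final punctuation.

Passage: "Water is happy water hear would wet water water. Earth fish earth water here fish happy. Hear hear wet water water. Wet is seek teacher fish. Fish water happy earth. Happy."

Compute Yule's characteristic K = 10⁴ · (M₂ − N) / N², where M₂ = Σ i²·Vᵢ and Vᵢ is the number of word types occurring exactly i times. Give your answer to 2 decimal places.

Frequencies: water:8, happy:4, fish:4, hear:3, wet:3, earth:3, is:2, would:1, here:1, seek:1, teacher:1
N = 31. Frequency spectrum: V_1=4, V_2=1, V_3=3, V_4=2, V_8=1
M₂ = 1²·4 + 2²·1 + 3²·3 + 4²·2 + 8²·1 = 131
K = 10000 × (131 − 31) / 31² = 1040.58

1040.58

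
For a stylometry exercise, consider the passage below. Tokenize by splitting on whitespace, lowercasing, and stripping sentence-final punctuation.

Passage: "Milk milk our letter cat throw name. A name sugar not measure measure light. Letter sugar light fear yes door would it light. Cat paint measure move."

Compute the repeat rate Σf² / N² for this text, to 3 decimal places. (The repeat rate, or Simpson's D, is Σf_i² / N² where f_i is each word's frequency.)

Frequencies: measure:3, light:3, milk:2, letter:2, cat:2, name:2, sugar:2, our:1, throw:1, a:1, not:1, fear:1, yes:1, door:1, would:1, it:1, paint:1, move:1
Σf² = 49; N² = 729
Repeat rate = 49 / 729 = 0.067

0.067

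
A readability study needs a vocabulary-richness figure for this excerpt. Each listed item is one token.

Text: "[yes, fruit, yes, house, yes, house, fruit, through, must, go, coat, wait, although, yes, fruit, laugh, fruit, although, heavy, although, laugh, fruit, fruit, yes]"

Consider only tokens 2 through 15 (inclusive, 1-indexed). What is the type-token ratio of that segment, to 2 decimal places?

Segment tokens 2–15: fruit, yes, house, yes, house, fruit, through, must, go, coat, wait, although, yes, fruit
Segment N = 14, segment V = 9.
TTR = 9 / 14 = 0.64

0.64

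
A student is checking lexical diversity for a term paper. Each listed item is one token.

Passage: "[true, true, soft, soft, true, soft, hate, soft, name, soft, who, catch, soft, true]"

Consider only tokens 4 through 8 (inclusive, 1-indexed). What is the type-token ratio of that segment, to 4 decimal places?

Segment tokens 4–8: soft, true, soft, hate, soft
Segment N = 5, segment V = 3.
TTR = 3 / 5 = 0.6000

0.6000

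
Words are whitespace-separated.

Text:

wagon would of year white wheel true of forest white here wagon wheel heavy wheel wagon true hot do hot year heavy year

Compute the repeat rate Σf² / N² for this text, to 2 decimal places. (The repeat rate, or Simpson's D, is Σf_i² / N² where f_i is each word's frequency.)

Frequencies: wagon:3, year:3, wheel:3, of:2, white:2, true:2, heavy:2, hot:2, would:1, forest:1, here:1, do:1
Σf² = 51; N² = 529
Repeat rate = 51 / 529 = 0.10

0.10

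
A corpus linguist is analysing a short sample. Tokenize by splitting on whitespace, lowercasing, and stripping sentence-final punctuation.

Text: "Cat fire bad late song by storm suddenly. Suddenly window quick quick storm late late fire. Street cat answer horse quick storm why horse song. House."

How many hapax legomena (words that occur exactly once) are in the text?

Frequencies: late:3, storm:3, quick:3, cat:2, fire:2, song:2, suddenly:2, horse:2, bad:1, by:1, window:1, street:1, answer:1, why:1, house:1
Hapax (freq=1): answer, bad, by, house, street, why, window

7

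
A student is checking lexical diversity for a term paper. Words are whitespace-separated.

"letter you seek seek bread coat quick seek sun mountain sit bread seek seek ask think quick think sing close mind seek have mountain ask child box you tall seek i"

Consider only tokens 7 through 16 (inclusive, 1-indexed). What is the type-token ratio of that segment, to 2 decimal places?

0.80

Segment tokens 7–16: quick, seek, sun, mountain, sit, bread, seek, seek, ask, think
Segment N = 10, segment V = 8.
TTR = 8 / 10 = 0.80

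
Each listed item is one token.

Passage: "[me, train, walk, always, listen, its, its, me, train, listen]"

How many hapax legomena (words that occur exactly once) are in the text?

2

Frequencies: me:2, train:2, listen:2, its:2, walk:1, always:1
Hapax (freq=1): always, walk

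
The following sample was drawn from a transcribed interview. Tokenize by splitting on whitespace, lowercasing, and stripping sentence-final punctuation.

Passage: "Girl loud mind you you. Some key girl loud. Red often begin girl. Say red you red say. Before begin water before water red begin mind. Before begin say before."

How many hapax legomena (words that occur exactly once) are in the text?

Frequencies: red:4, begin:4, before:4, girl:3, you:3, say:3, loud:2, mind:2, water:2, some:1, key:1, often:1
Hapax (freq=1): key, often, some

3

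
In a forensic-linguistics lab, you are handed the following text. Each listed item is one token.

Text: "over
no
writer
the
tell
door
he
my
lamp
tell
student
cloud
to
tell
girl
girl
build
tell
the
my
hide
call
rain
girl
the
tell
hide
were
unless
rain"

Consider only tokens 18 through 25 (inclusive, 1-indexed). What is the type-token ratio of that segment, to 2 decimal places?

0.88

Segment tokens 18–25: tell, the, my, hide, call, rain, girl, the
Segment N = 8, segment V = 7.
TTR = 7 / 8 = 0.88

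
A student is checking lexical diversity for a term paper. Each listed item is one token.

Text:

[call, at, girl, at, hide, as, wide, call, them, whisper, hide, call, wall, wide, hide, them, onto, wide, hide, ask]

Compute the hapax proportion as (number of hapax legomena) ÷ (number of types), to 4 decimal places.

0.5455

Frequencies: hide:4, call:3, wide:3, at:2, them:2, girl:1, as:1, whisper:1, wall:1, onto:1, ask:1
Hapax count = 6; type count = 11.
Ratio = 6 / 11 = 0.5455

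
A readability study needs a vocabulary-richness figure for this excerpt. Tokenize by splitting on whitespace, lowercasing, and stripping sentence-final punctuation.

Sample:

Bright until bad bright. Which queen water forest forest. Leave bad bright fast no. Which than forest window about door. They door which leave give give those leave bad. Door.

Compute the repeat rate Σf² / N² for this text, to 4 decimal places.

0.0756

Frequencies: bright:3, bad:3, which:3, forest:3, leave:3, door:3, give:2, until:1, queen:1, water:1, fast:1, no:1, than:1, window:1, about:1, they:1, those:1
Σf² = 68; N² = 900
Repeat rate = 68 / 900 = 0.0756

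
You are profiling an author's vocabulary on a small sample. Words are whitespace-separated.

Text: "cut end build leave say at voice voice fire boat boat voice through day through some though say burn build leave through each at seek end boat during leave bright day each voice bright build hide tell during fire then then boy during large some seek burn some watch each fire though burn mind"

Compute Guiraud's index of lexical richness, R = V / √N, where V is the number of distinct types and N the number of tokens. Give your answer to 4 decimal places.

3.4021

N = 54, V = 25.
√N = 7.348469
R = 25 / 7.348469 = 3.4021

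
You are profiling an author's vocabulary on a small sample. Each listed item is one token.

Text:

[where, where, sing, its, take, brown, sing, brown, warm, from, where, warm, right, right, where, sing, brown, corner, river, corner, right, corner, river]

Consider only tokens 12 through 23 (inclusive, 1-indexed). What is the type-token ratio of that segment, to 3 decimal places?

Segment tokens 12–23: warm, right, right, where, sing, brown, corner, river, corner, right, corner, river
Segment N = 12, segment V = 7.
TTR = 7 / 12 = 0.583

0.583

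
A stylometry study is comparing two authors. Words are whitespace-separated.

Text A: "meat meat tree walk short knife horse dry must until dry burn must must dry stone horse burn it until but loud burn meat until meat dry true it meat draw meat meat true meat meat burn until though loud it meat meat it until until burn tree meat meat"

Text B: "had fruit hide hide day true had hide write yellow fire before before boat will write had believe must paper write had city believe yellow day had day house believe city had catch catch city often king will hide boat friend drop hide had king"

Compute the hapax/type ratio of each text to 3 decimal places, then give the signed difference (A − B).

-0.017

A: hapax=7, V=17, ratio=0.412
B: hapax=9, V=21, ratio=0.429
Difference = 0.412 − 0.429 = -0.017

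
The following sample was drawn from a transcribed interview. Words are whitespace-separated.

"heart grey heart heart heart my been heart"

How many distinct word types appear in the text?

Distinct types: {been, grey, heart, my}
V = 4

4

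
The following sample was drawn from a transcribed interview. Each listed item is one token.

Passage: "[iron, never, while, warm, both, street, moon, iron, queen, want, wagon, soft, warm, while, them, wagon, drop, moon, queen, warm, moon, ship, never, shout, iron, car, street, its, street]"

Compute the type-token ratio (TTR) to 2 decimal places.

N = 29 tokens, V = 17 types.
TTR = V / N = 17 / 29 = 0.59

0.59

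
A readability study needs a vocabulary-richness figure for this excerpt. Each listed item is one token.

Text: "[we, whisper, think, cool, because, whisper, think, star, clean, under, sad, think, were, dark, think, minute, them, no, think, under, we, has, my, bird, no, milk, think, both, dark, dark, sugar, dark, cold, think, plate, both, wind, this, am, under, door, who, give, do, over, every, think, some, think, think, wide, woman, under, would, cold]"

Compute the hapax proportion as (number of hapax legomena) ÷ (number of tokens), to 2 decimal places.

Frequencies: think:10, under:4, dark:4, we:2, whisper:2, no:2, both:2, cold:2, cool:1, because:1, star:1, clean:1, sad:1, were:1, minute:1, them:1, has:1, my:1, bird:1, milk:1, … (15 more, each freq 1)
Hapax count = 27; token count = 55.
Ratio = 27 / 55 = 0.49

0.49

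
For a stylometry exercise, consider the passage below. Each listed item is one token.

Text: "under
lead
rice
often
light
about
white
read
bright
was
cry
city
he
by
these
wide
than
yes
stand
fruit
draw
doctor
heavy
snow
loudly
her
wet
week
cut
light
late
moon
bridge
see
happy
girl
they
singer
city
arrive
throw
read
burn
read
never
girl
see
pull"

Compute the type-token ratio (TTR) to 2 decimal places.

N = 48 tokens, V = 42 types.
TTR = V / N = 42 / 48 = 0.88

0.88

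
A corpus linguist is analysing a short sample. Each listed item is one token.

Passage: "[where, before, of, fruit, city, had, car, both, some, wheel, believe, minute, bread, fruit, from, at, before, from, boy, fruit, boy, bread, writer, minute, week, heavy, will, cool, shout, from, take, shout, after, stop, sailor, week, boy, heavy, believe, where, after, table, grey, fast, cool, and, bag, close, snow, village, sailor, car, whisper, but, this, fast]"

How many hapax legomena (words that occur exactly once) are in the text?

Frequencies: fruit:3, from:3, boy:3, where:2, before:2, car:2, believe:2, minute:2, bread:2, week:2, heavy:2, cool:2, shout:2, after:2, sailor:2, fast:2, of:1, city:1, had:1, both:1, … (17 more, each freq 1)
Hapax (freq=1): and, at, bag, both, but, city, close, grey, had, of, snow, some, stop, table, take, this, village, wheel, whisper, will, writer

21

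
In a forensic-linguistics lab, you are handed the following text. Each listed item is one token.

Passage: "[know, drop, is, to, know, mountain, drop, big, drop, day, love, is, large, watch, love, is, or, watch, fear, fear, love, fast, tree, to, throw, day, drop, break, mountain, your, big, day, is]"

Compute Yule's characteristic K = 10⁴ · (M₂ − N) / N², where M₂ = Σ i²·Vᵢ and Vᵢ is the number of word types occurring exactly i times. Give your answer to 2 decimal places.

Frequencies: drop:4, is:4, day:3, love:3, know:2, to:2, mountain:2, big:2, watch:2, fear:2, large:1, or:1, fast:1, tree:1, throw:1, break:1, your:1
N = 33. Frequency spectrum: V_1=7, V_2=6, V_3=2, V_4=2
M₂ = 1²·7 + 2²·6 + 3²·2 + 4²·2 = 81
K = 10000 × (81 − 33) / 33² = 440.77

440.77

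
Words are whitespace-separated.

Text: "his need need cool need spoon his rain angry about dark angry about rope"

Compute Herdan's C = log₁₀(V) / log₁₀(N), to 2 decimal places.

0.83

N = 14, V = 9.
log₁₀(V) = 0.954243, log₁₀(N) = 1.146128
C = 0.954243 / 1.146128 = 0.83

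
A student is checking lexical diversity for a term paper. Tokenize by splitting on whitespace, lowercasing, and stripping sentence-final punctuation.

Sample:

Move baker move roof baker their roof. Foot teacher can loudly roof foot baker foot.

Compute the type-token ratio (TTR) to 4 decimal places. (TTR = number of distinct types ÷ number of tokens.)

0.5333

N = 15 tokens, V = 8 types.
TTR = V / N = 8 / 15 = 0.5333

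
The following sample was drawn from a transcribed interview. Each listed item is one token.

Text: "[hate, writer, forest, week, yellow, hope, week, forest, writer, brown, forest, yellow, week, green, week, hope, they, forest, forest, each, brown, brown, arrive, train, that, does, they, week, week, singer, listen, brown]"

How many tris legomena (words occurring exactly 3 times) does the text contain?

Frequencies: week:6, forest:5, brown:4, writer:2, yellow:2, hope:2, they:2, hate:1, green:1, each:1, arrive:1, train:1, that:1, does:1, singer:1, listen:1
Words with frequency 3: (none)

0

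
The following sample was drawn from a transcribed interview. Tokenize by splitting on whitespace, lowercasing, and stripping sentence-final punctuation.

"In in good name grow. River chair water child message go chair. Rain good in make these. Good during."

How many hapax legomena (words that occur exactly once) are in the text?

11

Frequencies: in:3, good:3, chair:2, name:1, grow:1, river:1, water:1, child:1, message:1, go:1, rain:1, make:1, these:1, during:1
Hapax (freq=1): child, during, go, grow, make, message, name, rain, river, these, water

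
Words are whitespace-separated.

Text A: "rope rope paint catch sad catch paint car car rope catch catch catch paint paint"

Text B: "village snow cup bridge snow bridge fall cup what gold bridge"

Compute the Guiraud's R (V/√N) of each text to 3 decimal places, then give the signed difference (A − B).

A: V=5, N=15, R=1.291
B: V=7, N=11, R=2.111
Difference = 1.291 − 2.111 = -0.820

-0.820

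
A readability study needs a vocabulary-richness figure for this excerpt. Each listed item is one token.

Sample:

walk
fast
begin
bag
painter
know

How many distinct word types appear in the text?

6

Distinct types: {bag, begin, fast, know, painter, walk}
V = 6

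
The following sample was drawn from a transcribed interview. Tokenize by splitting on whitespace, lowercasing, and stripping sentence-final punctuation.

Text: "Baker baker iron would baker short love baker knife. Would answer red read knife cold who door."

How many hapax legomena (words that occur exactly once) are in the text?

Frequencies: baker:4, would:2, knife:2, iron:1, short:1, love:1, answer:1, red:1, read:1, cold:1, who:1, door:1
Hapax (freq=1): answer, cold, door, iron, love, read, red, short, who

9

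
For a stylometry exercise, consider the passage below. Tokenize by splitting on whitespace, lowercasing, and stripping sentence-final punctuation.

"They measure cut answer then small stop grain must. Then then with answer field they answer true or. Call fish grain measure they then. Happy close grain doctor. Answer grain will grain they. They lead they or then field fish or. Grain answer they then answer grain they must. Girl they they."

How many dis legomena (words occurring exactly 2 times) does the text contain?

4

Frequencies: they:10, grain:7, answer:6, then:6, or:3, measure:2, must:2, field:2, fish:2, cut:1, small:1, stop:1, with:1, true:1, call:1, happy:1, close:1, doctor:1, will:1, lead:1, … (1 more, each freq 1)
Words with frequency 2: field, fish, measure, must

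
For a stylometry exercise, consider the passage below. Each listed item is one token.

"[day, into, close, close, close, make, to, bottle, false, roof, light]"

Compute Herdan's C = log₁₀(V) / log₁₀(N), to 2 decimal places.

0.92

N = 11, V = 9.
log₁₀(V) = 0.954243, log₁₀(N) = 1.041393
C = 0.954243 / 1.041393 = 0.92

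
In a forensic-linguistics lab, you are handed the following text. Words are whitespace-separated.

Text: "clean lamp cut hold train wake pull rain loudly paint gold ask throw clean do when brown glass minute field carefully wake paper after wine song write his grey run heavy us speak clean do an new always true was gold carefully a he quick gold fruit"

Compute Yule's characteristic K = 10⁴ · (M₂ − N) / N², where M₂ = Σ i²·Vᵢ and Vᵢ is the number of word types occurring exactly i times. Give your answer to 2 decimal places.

81.48

Frequencies: clean:3, gold:3, wake:2, do:2, carefully:2, lamp:1, cut:1, hold:1, train:1, pull:1, rain:1, loudly:1, paint:1, ask:1, throw:1, when:1, brown:1, glass:1, minute:1, field:1, … (20 more, each freq 1)
N = 47. Frequency spectrum: V_1=35, V_2=3, V_3=2
M₂ = 1²·35 + 2²·3 + 3²·2 = 65
K = 10000 × (65 − 47) / 47² = 81.48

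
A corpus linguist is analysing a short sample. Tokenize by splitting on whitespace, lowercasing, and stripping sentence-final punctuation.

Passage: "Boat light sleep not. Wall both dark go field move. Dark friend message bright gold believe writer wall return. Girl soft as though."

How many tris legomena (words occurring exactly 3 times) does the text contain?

0

Frequencies: wall:2, dark:2, boat:1, light:1, sleep:1, not:1, both:1, go:1, field:1, move:1, friend:1, message:1, bright:1, gold:1, believe:1, writer:1, return:1, girl:1, soft:1, as:1, … (1 more, each freq 1)
Words with frequency 3: (none)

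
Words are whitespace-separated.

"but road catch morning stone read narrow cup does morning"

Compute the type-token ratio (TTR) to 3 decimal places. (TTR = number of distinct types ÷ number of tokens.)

N = 10 tokens, V = 9 types.
TTR = V / N = 9 / 10 = 0.900

0.900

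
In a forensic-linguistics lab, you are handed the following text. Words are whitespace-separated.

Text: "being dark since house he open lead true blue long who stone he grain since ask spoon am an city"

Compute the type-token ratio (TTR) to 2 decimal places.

N = 20 tokens, V = 18 types.
TTR = V / N = 18 / 20 = 0.90

0.90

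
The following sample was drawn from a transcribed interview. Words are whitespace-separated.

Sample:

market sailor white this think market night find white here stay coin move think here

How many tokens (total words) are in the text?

15

Tokens: market, sailor, white, this, think, market, night, find, white, here, stay, coin, move, think, here
N = 15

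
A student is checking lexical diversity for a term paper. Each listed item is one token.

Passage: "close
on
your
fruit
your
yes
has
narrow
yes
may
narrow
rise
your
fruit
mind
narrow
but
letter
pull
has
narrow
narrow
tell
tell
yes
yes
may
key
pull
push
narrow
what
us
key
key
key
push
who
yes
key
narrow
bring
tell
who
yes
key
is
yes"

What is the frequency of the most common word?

Frequencies: yes:7, narrow:7, key:6, your:3, tell:3, fruit:2, has:2, may:2, pull:2, push:2, who:2, close:1, on:1, rise:1, mind:1, but:1, letter:1, what:1, us:1, bring:1, … (1 more, each freq 1)
Most common: 'yes' with frequency 7.

7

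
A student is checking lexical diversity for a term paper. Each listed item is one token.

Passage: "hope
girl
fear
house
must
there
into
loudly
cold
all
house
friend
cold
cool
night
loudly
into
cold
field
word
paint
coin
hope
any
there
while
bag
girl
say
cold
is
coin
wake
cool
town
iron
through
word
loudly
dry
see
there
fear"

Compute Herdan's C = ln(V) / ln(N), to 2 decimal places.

0.89

N = 43, V = 28.
ln(V) = 3.332205, ln(N) = 3.761200
C = 3.332205 / 3.761200 = 0.89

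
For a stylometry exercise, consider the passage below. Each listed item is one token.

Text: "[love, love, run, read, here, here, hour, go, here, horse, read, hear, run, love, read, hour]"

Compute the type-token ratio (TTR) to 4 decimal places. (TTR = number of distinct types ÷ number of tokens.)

N = 16 tokens, V = 8 types.
TTR = V / N = 8 / 16 = 0.5000

0.5000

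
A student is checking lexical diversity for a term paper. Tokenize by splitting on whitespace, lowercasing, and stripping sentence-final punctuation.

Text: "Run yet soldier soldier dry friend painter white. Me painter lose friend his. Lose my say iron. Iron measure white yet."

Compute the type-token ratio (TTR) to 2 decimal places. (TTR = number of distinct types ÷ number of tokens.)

N = 21 tokens, V = 14 types.
TTR = V / N = 14 / 21 = 0.67

0.67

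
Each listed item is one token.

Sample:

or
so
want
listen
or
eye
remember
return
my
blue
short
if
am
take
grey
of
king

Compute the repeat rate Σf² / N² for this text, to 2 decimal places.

0.07

Frequencies: or:2, so:1, want:1, listen:1, eye:1, remember:1, return:1, my:1, blue:1, short:1, if:1, am:1, take:1, grey:1, of:1, king:1
Σf² = 19; N² = 289
Repeat rate = 19 / 289 = 0.07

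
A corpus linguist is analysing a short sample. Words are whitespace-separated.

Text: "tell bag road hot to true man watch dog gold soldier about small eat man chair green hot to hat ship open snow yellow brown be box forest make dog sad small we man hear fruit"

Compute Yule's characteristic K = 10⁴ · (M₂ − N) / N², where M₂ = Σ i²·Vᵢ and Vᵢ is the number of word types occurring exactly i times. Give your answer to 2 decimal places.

108.02

Frequencies: man:3, hot:2, to:2, dog:2, small:2, tell:1, bag:1, road:1, true:1, watch:1, gold:1, soldier:1, about:1, eat:1, chair:1, green:1, hat:1, ship:1, open:1, snow:1, … (10 more, each freq 1)
N = 36. Frequency spectrum: V_1=25, V_2=4, V_3=1
M₂ = 1²·25 + 2²·4 + 3²·1 = 50
K = 10000 × (50 − 36) / 36² = 108.02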